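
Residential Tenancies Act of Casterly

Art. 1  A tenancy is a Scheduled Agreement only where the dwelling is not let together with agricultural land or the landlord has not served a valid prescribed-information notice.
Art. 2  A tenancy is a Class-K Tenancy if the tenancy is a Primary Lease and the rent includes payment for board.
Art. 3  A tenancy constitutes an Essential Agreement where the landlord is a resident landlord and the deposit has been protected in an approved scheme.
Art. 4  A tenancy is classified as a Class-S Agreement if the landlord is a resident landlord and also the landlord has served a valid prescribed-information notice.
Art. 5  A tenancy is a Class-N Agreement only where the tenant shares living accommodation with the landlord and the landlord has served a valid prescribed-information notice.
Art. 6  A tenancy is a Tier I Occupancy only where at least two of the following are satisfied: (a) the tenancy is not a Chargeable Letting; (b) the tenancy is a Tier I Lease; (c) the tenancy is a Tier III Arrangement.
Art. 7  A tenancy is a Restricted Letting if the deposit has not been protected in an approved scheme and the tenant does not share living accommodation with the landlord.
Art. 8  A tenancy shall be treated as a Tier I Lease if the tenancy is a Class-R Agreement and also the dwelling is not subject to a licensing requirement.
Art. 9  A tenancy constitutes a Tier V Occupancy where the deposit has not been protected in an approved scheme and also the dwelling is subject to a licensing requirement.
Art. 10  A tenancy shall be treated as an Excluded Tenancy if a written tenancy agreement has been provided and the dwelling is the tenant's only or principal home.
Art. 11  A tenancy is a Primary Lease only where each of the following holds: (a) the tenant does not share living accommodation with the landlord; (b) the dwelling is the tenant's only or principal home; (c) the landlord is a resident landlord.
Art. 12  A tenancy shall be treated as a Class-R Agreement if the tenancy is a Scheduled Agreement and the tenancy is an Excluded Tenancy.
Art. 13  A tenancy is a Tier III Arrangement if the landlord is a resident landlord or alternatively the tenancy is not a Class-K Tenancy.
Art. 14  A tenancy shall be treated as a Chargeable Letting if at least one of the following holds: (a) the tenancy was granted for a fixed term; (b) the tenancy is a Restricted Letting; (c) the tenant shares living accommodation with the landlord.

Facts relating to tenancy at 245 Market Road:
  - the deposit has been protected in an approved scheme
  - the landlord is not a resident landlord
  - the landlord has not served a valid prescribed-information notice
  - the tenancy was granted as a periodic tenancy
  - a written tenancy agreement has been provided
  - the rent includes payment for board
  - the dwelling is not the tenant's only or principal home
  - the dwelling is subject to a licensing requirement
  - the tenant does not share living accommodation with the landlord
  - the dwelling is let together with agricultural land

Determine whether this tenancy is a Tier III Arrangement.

Yes

article 11 — Primary Lease: [the tenant does not share living accommodation with the landlord? yes] AND [the dwelling is the tenant's only or principal home? no] AND [the landlord is a resident landlord? no] → not satisfied.
article 2 — Class-K Tenancy: [Primary Lease (article 11)? no] AND [the rent includes payment for board? yes] → not satisfied.
article 13 — Tier III Arrangement: [the landlord is a resident landlord? no] OR [not a Class-K Tenancy (article 2)? yes] → satisfied.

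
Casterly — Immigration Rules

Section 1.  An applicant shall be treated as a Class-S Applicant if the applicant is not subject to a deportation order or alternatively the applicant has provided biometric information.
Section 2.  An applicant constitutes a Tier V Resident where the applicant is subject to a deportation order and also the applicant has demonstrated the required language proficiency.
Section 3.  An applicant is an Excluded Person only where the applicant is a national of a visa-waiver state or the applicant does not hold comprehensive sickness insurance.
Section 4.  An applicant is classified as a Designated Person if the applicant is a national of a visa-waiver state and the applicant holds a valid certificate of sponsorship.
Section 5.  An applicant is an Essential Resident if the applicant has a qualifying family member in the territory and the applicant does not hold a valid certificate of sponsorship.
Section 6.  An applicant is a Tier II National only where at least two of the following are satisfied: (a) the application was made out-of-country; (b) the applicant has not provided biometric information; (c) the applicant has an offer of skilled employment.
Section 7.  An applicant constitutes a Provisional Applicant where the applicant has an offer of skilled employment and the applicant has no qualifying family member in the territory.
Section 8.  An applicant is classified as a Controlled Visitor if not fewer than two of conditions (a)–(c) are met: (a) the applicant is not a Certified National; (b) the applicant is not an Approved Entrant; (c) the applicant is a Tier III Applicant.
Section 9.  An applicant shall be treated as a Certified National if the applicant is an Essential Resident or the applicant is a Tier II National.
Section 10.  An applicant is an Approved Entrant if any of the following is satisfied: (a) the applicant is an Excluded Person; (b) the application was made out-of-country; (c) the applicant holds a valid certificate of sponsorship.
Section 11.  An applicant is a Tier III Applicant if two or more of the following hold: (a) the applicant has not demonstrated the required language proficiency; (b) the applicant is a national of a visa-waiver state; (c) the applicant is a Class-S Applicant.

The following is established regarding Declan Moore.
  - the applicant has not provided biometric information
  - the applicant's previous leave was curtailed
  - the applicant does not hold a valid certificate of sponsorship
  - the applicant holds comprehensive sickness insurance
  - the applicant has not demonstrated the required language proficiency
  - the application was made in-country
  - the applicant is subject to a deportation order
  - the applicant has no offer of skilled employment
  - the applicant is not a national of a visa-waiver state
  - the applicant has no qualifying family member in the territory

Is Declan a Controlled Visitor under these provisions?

section 5 — Essential Resident: [the applicant has a qualifying family member in the territory? no] AND [the applicant does not hold a valid certificate of sponsorship? yes] → not satisfied.
section 6 — Tier II National: the application was made out-of-country? no; the applicant has not provided biometric information? yes; the applicant has an offer of skilled employment? no — 1 of 3 hold (need ≥2) → not satisfied.
section 9 — Certified National: [Essential Resident (section 5)? no] OR [Tier II National (section 6)? no] → not satisfied.
section 3 — Excluded Person: [the applicant is a national of a visa-waiver state? no] OR [the applicant does not hold comprehensive sickness insurance? no] → not satisfied.
section 10 — Approved Entrant: [Excluded Person (section 3)? no] OR [the application was made out-of-country? no] OR [the applicant holds a valid certificate of sponsorship? no] → not satisfied.
section 1 — Class-S Applicant: [the applicant is not subject to a deportation order? no] OR [the applicant has provided biometric information? no] → not satisfied.
section 11 — Tier III Applicant: the applicant has not demonstrated the required language proficiency? yes; the applicant is a national of a visa-waiver state? no; Class-S Applicant (section 1)? no — 1 of 3 hold (need ≥2) → not satisfied.
section 8 — Controlled Visitor: not a Certified National (section 9)? yes; not an Approved Entrant (section 10)? yes; Tier III Applicant (section 11)? no — 2 of 3 hold (need ≥2) → satisfied.

Yes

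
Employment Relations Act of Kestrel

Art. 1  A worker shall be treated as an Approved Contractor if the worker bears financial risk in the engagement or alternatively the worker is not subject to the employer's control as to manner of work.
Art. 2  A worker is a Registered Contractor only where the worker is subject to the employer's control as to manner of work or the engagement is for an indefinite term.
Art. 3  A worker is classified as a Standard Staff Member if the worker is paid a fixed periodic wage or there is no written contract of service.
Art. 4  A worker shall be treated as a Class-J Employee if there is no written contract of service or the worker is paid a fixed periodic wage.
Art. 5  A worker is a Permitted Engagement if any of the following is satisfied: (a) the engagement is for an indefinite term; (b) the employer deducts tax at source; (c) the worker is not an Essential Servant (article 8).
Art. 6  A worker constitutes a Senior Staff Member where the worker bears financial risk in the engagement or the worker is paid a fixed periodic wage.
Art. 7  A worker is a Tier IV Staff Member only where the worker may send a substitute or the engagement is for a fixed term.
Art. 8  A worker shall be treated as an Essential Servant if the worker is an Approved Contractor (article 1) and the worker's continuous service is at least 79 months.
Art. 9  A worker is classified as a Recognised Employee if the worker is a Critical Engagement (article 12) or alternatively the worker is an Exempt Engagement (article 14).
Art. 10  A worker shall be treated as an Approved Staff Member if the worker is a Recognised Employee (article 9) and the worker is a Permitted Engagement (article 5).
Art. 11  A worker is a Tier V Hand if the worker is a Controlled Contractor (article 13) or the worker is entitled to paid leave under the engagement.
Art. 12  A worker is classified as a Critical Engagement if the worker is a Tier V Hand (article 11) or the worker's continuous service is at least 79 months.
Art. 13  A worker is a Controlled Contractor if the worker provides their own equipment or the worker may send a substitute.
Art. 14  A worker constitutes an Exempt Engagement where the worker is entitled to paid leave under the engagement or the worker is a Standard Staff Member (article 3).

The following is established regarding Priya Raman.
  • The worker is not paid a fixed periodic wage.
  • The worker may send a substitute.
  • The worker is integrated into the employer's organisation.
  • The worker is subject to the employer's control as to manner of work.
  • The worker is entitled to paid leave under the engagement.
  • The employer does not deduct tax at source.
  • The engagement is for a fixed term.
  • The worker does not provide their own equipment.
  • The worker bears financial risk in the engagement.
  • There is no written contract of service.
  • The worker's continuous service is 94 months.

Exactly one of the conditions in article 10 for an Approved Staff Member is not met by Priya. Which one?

Permitted Engagement

Under article 13: the worker provides their own equipment? no; or the worker may send a substitute? yes. So the worker is a Controlled Contractor.
Under article 11: Controlled Contractor (article 13)? yes; or the worker is entitled to paid leave under the engagement? yes. So the worker is a Tier V Hand.
Under article 12: Tier V Hand (article 11)? yes; or worker's continuous service: 94 months ≥ 79 months? yes. So the worker is a Critical Engagement.
Under article 3: the worker is paid a fixed periodic wage? no; or there is no written contract of service? yes. So the worker is a Standard Staff Member.
Under article 14: the worker is entitled to paid leave under the engagement? yes; or Standard Staff Member (article 3)? yes. So the worker is an Exempt Engagement.
Under article 9: Critical Engagement (article 12)? yes; or Exempt Engagement (article 14)? yes. So the worker is a Recognised Employee.
Under article 1: the worker bears financial risk in the engagement? yes; or the worker is not subject to the employer's control as to manner of work? no. So the worker is an Approved Contractor.
Under article 8: Approved Contractor (article 1)? yes; and worker's continuous service: 94 months ≥ 79 months? yes. So the worker is an Essential Servant.
Under article 5: the engagement is for an indefinite term? no; or the employer deducts tax at source? no; or not an Essential Servant (article 8)? no. So the worker is not a Permitted Engagement.
Under article 10: Recognised Employee (article 9)? yes; and Permitted Engagement (article 5)? no. So the worker is not an Approved Staff Member.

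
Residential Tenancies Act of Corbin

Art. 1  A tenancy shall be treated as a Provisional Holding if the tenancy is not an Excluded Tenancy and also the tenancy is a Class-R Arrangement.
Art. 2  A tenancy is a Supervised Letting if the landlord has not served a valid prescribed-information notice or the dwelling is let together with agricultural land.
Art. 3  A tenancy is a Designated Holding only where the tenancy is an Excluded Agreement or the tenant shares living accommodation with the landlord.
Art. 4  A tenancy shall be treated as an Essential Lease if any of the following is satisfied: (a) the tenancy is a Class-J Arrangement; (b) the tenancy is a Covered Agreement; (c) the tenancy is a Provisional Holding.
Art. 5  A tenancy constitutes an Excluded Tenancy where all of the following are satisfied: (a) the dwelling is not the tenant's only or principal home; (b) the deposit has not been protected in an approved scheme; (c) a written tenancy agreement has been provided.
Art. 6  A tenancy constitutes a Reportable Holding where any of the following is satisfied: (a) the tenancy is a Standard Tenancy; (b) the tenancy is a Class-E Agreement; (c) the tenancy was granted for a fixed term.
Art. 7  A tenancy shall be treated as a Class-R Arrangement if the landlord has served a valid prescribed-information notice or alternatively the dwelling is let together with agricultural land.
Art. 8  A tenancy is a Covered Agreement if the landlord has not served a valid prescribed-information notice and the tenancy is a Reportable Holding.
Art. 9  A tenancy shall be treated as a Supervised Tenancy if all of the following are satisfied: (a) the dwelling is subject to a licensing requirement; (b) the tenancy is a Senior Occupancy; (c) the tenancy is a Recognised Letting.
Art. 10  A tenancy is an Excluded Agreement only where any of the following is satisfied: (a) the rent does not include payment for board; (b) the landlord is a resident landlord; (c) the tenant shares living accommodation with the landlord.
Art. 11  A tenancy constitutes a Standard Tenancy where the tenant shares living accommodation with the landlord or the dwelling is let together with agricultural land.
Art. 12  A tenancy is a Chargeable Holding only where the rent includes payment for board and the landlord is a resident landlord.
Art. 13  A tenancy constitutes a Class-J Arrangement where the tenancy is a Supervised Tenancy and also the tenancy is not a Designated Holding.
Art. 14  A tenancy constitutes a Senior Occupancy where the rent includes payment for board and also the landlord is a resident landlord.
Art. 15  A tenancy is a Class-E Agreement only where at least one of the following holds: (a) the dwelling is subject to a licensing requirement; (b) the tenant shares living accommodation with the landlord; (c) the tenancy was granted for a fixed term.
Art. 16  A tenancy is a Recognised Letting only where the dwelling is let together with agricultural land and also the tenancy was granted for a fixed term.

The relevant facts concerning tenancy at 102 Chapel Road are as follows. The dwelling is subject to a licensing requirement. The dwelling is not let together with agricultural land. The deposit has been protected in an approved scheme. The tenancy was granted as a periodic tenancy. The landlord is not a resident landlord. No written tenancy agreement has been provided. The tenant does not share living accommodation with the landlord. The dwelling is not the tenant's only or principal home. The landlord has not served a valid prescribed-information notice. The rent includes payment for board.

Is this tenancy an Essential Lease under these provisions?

Yes

article 14 — Senior Occupancy: [the rent includes payment for board? yes] AND [the landlord is a resident landlord? no] → not satisfied.
article 16 — Recognised Letting: [the dwelling is let together with agricultural land? no] AND [the tenancy was granted for a fixed term? no] → not satisfied.
article 9 — Supervised Tenancy: [the dwelling is subject to a licensing requirement? yes] AND [Senior Occupancy (article 14)? no] AND [Recognised Letting (article 16)? no] → not satisfied.
article 10 — Excluded Agreement: [the rent does not include payment for board? no] OR [the landlord is a resident landlord? no] OR [the tenant shares living accommodation with the landlord? no] → not satisfied.
article 3 — Designated Holding: [Excluded Agreement (article 10)? no] OR [the tenant shares living accommodation with the landlord? no] → not satisfied.
article 13 — Class-J Arrangement: [Supervised Tenancy (article 9)? no] AND [not a Designated Holding (article 3)? yes] → not satisfied.
article 11 — Standard Tenancy: [the tenant shares living accommodation with the landlord? no] OR [the dwelling is let together with agricultural land? no] → not satisfied.
article 15 — Class-E Agreement: [the dwelling is subject to a licensing requirement? yes] OR [the tenant shares living accommodation with the landlord? no] OR [the tenancy was granted for a fixed term? no] → satisfied.
article 6 — Reportable Holding: [Standard Tenancy (article 11)? no] OR [Class-E Agreement (article 15)? yes] OR [the tenancy was granted for a fixed term? no] → satisfied.
article 8 — Covered Agreement: [the landlord has not served a valid prescribed-information notice? yes] AND [Reportable Holding (article 6)? yes] → satisfied.
article 5 — Excluded Tenancy: [the dwelling is not the tenant's only or principal home? yes] AND [the deposit has not been protected in an approved scheme? no] AND [a written tenancy agreement has been provided? no] → not satisfied.
article 7 — Class-R Arrangement: [the landlord has served a valid prescribed-information notice? no] OR [the dwelling is let together with agricultural land? no] → not satisfied.
article 1 — Provisional Holding: [not an Excluded Tenancy (article 5)? yes] AND [Class-R Arrangement (article 7)? no] → not satisfied.
article 4 — Essential Lease: [Class-J Arrangement (article 13)? no] OR [Covered Agreement (article 8)? yes] OR [Provisional Holding (article 1)? no] → satisfied.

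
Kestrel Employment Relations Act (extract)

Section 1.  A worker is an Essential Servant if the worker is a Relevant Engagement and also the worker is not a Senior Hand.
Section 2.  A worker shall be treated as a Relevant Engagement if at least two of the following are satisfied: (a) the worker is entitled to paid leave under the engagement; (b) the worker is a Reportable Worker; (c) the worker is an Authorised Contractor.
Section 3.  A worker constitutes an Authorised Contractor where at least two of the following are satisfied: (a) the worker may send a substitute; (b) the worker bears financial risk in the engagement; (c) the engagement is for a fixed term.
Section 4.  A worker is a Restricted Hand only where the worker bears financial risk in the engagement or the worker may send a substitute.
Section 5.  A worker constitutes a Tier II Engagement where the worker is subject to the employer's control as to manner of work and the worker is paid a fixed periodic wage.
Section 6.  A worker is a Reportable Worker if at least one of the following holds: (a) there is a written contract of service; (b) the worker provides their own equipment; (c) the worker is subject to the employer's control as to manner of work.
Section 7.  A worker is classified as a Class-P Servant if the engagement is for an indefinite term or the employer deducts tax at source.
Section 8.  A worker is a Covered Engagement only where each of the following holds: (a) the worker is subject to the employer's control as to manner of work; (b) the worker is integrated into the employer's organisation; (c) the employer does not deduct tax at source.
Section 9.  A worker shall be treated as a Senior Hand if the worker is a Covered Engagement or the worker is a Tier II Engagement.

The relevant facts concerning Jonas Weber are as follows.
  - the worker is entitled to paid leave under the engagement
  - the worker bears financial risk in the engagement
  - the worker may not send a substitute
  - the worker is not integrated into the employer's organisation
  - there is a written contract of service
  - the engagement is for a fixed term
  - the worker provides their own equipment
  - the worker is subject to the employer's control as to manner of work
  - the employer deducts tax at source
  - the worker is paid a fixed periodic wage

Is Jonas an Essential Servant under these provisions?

Under section 6: there is a written contract of service? yes; or the worker provides their own equipment? yes; or the worker is subject to the employer's control as to manner of work? yes. So the worker is a Reportable Worker.
Under section 3: the worker may send a substitute? no; the worker bears financial risk in the engagement? yes; the engagement is for a fixed term? yes — 2 of 3 hold (need ≥2) → satisfied.
Under section 2: the worker is entitled to paid leave under the engagement? yes; Reportable Worker (section 6)? yes; Authorised Contractor (section 3)? yes — 3 of 3 hold (need ≥2) → satisfied.
Under section 8: the worker is subject to the employer's control as to manner of work? yes; and the worker is integrated into the employer's organisation? no; and the employer does not deduct tax at source? no. So the worker is not a Covered Engagement.
Under section 5: the worker is subject to the employer's control as to manner of work? yes; and the worker is paid a fixed periodic wage? yes. So the worker is a Tier II Engagement.
Under section 9: Covered Engagement (section 8)? no; or Tier II Engagement (section 5)? yes. So the worker is a Senior Hand.
Under section 1: Relevant Engagement (section 2)? yes; and not a Senior Hand (section 9)? no. So the worker is not an Essential Servant.

No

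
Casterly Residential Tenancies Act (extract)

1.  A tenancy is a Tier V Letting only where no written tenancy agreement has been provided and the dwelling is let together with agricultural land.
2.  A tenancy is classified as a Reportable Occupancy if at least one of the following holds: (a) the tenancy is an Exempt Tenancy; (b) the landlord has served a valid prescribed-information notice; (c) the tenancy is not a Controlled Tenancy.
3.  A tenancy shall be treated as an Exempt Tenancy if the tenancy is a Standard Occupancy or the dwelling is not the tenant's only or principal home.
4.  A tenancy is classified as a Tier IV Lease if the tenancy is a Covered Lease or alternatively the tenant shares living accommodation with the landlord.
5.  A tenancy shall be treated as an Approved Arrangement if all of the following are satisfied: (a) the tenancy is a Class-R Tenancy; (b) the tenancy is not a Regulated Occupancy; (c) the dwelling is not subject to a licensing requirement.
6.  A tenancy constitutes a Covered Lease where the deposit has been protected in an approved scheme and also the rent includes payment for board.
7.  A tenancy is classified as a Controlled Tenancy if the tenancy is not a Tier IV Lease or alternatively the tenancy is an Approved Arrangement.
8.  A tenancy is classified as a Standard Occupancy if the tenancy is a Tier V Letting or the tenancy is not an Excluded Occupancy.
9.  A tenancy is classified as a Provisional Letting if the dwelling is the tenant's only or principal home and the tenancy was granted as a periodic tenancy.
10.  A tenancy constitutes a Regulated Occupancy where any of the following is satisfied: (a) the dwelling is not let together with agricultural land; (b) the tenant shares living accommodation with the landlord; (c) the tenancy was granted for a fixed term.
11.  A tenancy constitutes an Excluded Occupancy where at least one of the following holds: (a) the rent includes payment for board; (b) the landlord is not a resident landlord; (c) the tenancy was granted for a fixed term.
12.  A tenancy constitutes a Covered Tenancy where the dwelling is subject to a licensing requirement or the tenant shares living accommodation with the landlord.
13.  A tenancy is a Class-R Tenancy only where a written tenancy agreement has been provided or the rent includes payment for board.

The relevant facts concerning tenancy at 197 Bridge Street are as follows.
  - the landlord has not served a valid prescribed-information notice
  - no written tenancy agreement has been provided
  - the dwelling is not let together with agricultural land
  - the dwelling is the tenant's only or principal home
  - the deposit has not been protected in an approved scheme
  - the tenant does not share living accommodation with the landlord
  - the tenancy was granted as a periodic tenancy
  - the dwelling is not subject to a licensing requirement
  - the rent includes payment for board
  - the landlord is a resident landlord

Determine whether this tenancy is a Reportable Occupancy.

No

Under paragraph 1: no written tenancy agreement has been provided? yes; and the dwelling is let together with agricultural land? no. So the tenancy is not a Tier V Letting.
Under paragraph 11: the rent includes payment for board? yes; or the landlord is not a resident landlord? no; or the tenancy was granted for a fixed term? no. So the tenancy is an Excluded Occupancy.
Under paragraph 8: Tier V Letting (paragraph 1)? no; or not an Excluded Occupancy (paragraph 11)? no. So the tenancy is not a Standard Occupancy.
Under paragraph 3: Standard Occupancy (paragraph 8)? no; or the dwelling is not the tenant's only or principal home? no. So the tenancy is not an Exempt Tenancy.
Under paragraph 6: the deposit has been protected in an approved scheme? no; and the rent includes payment for board? yes. So the tenancy is not a Covered Lease.
Under paragraph 4: Covered Lease (paragraph 6)? no; or the tenant shares living accommodation with the landlord? no. So the tenancy is not a Tier IV Lease.
Under paragraph 13: a written tenancy agreement has been provided? no; or the rent includes payment for board? yes. So the tenancy is a Class-R Tenancy.
Under paragraph 10: the dwelling is not let together with agricultural land? yes; or the tenant shares living accommodation with the landlord? no; or the tenancy was granted for a fixed term? no. So the tenancy is a Regulated Occupancy.
Under paragraph 5: Class-R Tenancy (paragraph 13)? yes; and not a Regulated Occupancy (paragraph 10)? no; and the dwelling is not subject to a licensing requirement? yes. So the tenancy is not an Approved Arrangement.
Under paragraph 7: not a Tier IV Lease (paragraph 4)? yes; or Approved Arrangement (paragraph 5)? no. So the tenancy is a Controlled Tenancy.
Under paragraph 2: Exempt Tenancy (paragraph 3)? no; or the landlord has served a valid prescribed-information notice? no; or not a Controlled Tenancy (paragraph 7)? no. So the tenancy is not a Reportable Occupancy.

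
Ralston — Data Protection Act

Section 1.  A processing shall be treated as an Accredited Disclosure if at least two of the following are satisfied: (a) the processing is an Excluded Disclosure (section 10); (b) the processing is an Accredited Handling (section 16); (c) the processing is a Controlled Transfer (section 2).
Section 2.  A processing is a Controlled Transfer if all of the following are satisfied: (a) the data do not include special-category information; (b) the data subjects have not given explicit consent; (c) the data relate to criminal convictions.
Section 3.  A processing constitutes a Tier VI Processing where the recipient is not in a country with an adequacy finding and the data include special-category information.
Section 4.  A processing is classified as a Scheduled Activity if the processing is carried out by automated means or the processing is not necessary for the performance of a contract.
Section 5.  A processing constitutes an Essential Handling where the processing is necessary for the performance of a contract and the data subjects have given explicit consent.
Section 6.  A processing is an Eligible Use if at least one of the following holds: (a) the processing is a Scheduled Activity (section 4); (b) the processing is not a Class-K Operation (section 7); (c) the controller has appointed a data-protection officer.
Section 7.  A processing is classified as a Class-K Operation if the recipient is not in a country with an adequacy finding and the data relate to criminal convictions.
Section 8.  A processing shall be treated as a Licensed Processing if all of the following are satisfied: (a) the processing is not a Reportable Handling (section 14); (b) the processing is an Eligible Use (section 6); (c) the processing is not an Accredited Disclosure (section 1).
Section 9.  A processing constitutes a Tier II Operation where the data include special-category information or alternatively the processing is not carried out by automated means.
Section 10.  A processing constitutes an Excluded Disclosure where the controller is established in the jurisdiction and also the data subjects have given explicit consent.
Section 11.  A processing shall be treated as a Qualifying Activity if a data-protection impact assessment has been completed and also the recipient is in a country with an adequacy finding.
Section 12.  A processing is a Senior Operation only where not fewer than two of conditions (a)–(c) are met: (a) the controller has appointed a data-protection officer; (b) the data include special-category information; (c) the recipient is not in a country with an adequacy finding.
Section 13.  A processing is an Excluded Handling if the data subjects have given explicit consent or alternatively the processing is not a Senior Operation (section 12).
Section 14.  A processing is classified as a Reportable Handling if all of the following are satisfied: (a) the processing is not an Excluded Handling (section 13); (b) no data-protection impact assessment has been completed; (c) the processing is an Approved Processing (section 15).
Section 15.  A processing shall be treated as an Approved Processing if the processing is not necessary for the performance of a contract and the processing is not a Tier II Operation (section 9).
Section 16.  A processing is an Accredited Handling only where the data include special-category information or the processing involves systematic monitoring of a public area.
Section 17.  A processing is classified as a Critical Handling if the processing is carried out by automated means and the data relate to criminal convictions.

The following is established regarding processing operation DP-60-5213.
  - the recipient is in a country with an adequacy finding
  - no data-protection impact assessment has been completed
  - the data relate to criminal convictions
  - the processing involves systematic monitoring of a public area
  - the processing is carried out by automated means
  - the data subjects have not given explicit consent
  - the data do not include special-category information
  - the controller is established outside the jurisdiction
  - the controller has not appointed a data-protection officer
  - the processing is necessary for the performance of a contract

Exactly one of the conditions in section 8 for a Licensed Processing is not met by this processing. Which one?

section 12 — Senior Operation: the controller has appointed a data-protection officer? no; the data include special-category information? no; the recipient is not in a country with an adequacy finding? no — 0 of 3 hold (need ≥2) → not satisfied.
section 13 — Excluded Handling: [the data subjects have given explicit consent? no] OR [not a Senior Operation (section 12)? yes] → satisfied.
section 9 — Tier II Operation: [the data include special-category information? no] OR [the processing is not carried out by automated means? no] → not satisfied.
section 15 — Approved Processing: [the processing is not necessary for the performance of a contract? no] AND [not a Tier II Operation (section 9)? yes] → not satisfied.
section 14 — Reportable Handling: [not an Excluded Handling (section 13)? no] AND [no data-protection impact assessment has been completed? yes] AND [Approved Processing (section 15)? no] → not satisfied.
section 4 — Scheduled Activity: [the processing is carried out by automated means? yes] OR [the processing is not necessary for the performance of a contract? no] → satisfied.
section 7 — Class-K Operation: [the recipient is not in a country with an adequacy finding? no] AND [the data relate to criminal convictions? yes] → not satisfied.
section 6 — Eligible Use: [Scheduled Activity (section 4)? yes] OR [not a Class-K Operation (section 7)? yes] OR [the controller has appointed a data-protection officer? no] → satisfied.
section 10 — Excluded Disclosure: [the controller is established in the jurisdiction? no] AND [the data subjects have given explicit consent? no] → not satisfied.
section 16 — Accredited Handling: [the data include special-category information? no] OR [the processing involves systematic monitoring of a public area? yes] → satisfied.
section 2 — Controlled Transfer: [the data do not include special-category information? yes] AND [the data subjects have not given explicit consent? yes] AND [the data relate to criminal convictions? yes] → satisfied.
section 1 — Accredited Disclosure: Excluded Disclosure (section 10)? no; Accredited Handling (section 16)? yes; Controlled Transfer (section 2)? yes — 2 of 3 hold (need ≥2) → satisfied.
section 8 — Licensed Processing: [not a Reportable Handling (section 14)? yes] AND [Eligible Use (section 6)? yes] AND [not an Accredited Disclosure (section 1)? no] → not satisfied.

Accredited Disclosure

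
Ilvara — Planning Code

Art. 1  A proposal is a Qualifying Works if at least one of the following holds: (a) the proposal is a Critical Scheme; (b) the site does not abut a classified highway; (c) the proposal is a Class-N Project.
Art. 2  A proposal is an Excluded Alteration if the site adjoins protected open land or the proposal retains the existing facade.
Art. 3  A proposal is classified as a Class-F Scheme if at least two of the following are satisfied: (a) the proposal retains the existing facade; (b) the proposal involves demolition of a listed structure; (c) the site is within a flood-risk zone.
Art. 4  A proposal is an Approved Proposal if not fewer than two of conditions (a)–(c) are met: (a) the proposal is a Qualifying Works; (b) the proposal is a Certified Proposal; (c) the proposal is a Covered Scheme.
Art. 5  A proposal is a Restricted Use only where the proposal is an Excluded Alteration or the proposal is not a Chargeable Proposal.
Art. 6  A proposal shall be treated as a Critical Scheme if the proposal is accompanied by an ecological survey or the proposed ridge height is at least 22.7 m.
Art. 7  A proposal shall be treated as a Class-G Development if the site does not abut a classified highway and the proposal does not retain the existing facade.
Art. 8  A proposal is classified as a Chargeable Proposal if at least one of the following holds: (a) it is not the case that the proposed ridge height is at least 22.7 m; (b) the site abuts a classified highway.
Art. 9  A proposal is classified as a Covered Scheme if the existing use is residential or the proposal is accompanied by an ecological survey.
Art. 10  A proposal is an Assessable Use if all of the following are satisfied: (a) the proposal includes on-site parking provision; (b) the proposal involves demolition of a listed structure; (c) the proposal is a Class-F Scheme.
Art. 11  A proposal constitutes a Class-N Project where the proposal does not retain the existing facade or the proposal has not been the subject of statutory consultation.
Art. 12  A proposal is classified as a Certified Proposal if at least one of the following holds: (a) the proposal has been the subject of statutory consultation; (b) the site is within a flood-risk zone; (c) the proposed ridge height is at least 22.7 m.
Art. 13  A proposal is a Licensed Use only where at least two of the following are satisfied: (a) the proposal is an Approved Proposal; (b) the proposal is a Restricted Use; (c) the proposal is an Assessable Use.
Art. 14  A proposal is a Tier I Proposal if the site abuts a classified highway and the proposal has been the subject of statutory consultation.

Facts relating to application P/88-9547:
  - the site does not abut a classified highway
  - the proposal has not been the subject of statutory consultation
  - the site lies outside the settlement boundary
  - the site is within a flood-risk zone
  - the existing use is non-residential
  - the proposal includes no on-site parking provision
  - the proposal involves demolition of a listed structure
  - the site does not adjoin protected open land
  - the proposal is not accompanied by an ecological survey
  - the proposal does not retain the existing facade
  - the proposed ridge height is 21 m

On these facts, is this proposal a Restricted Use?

Under article 2: the site adjoins protected open land? no; or the proposal retains the existing facade? no. So the proposal is not an Excluded Alteration.
Under article 8: proposed ridge height: 21 m ≥ 22.7 m? no, so negated condition yes; or the site abuts a classified highway? no. So the proposal is a Chargeable Proposal.
Under article 5: Excluded Alteration (article 2)? no; or not a Chargeable Proposal (article 8)? no. So the proposal is not a Restricted Use.

No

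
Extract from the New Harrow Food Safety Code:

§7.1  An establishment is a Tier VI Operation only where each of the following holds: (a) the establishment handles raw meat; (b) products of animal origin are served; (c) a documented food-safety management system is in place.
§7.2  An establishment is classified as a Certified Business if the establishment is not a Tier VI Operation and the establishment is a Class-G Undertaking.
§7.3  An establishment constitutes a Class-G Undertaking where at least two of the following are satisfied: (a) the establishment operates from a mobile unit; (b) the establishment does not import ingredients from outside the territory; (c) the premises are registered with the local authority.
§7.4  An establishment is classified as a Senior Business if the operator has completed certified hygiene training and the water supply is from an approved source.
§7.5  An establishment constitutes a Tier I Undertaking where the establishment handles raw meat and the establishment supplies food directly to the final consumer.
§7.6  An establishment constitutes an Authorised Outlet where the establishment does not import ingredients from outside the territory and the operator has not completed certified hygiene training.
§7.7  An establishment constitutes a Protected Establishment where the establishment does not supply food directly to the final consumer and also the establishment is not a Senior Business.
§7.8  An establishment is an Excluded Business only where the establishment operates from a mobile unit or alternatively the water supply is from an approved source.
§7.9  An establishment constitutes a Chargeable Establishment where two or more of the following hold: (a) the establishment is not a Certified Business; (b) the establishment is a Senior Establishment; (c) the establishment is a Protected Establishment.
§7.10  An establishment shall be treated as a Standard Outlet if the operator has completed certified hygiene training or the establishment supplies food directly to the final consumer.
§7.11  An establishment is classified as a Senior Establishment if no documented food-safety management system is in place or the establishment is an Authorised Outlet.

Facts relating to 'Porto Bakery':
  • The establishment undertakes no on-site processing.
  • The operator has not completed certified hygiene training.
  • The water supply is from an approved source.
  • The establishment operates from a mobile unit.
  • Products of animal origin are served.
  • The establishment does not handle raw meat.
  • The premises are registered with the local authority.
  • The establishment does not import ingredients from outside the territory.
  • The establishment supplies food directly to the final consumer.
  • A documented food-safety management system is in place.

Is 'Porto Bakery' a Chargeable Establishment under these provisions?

No

§7.1 — Tier VI Operation: [the establishment handles raw meat? no] AND [products of animal origin are served? yes] AND [a documented food-safety management system is in place? yes] → not satisfied.
§7.3 — Class-G Undertaking: the establishment operates from a mobile unit? yes; the establishment does not import ingredients from outside the territory? yes; the premises are registered with the local authority? yes — 3 of 3 hold (need ≥2) → satisfied.
§7.2 — Certified Business: [not a Tier VI Operation (§7.1)? yes] AND [Class-G Undertaking (§7.3)? yes] → satisfied.
§7.6 — Authorised Outlet: [the establishment does not import ingredients from outside the territory? yes] AND [the operator has not completed certified hygiene training? yes] → satisfied.
§7.11 — Senior Establishment: [no documented food-safety management system is in place? no] OR [Authorised Outlet (§7.6)? yes] → satisfied.
§7.4 — Senior Business: [the operator has completed certified hygiene training? no] AND [the water supply is from an approved source? yes] → not satisfied.
§7.7 — Protected Establishment: [the establishment does not supply food directly to the final consumer? no] AND [not a Senior Business (§7.4)? yes] → not satisfied.
§7.9 — Chargeable Establishment: not a Certified Business (§7.2)? no; Senior Establishment (§7.11)? yes; Protected Establishment (§7.7)? no — 1 of 3 hold (need ≥2) → not satisfied.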